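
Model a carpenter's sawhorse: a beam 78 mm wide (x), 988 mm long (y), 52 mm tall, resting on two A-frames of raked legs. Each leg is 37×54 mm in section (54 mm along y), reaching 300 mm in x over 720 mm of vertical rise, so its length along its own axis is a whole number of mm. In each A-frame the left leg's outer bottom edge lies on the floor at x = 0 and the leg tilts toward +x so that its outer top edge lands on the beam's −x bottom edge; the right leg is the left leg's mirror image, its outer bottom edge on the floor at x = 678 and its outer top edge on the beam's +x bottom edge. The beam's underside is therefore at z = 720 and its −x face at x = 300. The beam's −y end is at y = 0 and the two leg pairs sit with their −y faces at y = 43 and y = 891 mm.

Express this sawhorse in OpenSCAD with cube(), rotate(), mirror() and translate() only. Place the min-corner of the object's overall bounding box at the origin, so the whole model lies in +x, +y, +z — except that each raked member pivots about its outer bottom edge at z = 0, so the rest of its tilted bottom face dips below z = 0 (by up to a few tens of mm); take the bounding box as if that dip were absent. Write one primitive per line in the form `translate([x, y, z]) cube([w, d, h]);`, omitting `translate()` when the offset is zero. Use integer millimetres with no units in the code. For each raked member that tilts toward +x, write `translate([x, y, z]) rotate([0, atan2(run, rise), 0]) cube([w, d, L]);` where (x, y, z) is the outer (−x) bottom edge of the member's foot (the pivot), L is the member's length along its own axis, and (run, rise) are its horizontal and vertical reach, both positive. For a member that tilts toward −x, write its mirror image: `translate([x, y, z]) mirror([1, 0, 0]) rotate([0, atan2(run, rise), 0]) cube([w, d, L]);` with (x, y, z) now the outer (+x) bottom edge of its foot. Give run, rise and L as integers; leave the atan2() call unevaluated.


translate([300, 0, 720]) cube([78, 988, 52]);
translate([0, 43, 0]) rotate([0, atan2(300, 720), 0]) cube([37, 54, 780]);
translate([678, 43, 0]) mirror([1, 0, 0]) rotate([0, atan2(300, 720), 0]) cube([37, 54, 780]);
translate([0, 891, 0]) rotate([0, atan2(300, 720), 0]) cube([37, 54, 780]);
translate([678, 891, 0]) mirror([1, 0, 0]) rotate([0, atan2(300, 720), 0]) cube([37, 54, 780]);


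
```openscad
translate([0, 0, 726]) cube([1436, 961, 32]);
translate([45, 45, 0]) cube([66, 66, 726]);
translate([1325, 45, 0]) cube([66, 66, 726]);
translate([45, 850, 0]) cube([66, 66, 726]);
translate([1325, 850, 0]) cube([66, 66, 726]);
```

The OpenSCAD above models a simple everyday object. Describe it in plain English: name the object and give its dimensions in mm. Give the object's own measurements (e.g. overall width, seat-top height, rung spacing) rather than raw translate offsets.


A rectangular dining table. The top is 1436×961×32 mm with its upper surface at z = 758 mm. It stands on four 66×66 mm square legs, each inset 45 mm from the nearest pair of top edges, running from the floor to the underside of the top.


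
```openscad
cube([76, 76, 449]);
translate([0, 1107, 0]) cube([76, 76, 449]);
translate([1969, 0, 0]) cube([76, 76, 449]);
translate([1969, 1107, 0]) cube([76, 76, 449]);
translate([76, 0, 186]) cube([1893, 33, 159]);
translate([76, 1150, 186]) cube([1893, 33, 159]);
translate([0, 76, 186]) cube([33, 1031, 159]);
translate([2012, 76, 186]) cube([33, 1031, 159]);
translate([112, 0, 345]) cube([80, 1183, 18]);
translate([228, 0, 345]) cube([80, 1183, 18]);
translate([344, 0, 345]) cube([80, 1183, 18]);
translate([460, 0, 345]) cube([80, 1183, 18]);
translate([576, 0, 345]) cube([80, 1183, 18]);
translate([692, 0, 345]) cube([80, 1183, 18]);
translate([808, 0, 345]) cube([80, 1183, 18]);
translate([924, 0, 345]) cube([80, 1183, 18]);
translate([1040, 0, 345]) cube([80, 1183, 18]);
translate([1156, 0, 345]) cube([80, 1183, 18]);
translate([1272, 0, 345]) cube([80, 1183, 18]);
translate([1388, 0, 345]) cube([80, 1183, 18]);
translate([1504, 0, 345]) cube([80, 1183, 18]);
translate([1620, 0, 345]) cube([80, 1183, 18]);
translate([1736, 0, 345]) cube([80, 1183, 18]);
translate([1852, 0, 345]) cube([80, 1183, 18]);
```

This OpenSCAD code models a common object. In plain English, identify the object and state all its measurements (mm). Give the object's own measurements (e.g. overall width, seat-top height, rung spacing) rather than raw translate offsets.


A bed frame 2045 mm long (x) by 1183 mm wide (y). Four 76×76 mm corner posts, 449 mm tall, at the corners of the footprint. Four rails of 33 mm thickness and 159 mm height run between adjacent posts with their undersides at z = 186 mm, their outer faces flush with the outside of the frame (the two x-running rails run between the posts' inner faces; the two y-running rails run between the posts' inner faces). 16 slats, each 80 mm wide (x) and 18 mm thick, lie across the top of the two x-running rails, running the full 1183 mm width of the frame in y; along x they sit between the end posts with a 36 mm gap after the −x posts and between neighbouring slats, leaving 37 mm before the +x posts.


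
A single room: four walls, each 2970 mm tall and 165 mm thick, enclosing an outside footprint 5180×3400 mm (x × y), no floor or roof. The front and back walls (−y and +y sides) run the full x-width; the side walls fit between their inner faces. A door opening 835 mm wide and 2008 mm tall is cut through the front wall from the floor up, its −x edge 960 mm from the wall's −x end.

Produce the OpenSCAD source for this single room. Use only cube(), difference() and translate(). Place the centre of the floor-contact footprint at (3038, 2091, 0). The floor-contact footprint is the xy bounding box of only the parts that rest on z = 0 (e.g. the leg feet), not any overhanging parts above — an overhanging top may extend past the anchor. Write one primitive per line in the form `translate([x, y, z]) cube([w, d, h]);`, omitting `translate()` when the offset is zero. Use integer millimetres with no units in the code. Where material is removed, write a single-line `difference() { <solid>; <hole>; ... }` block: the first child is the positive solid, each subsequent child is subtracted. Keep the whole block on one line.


difference() { translate([448, 391, 0]) cube([5180, 165, 2970]); translate([1408, 391, 0]) cube([835, 165, 2008]); }
translate([448, 3626, 0]) cube([5180, 165, 2970]);
translate([448, 556, 0]) cube([165, 3070, 2970]);
translate([5463, 556, 0]) cube([165, 3070, 2970]);


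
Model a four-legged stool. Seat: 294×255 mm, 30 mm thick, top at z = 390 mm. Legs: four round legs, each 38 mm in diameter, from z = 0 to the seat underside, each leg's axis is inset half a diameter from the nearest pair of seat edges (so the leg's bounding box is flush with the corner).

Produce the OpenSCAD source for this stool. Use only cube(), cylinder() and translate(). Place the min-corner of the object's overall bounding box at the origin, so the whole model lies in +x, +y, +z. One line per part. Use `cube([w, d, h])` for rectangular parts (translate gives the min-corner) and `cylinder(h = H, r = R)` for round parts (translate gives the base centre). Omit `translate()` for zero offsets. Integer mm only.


translate([0, 0, 360]) cube([294, 255, 30]);
translate([19, 19, 0]) cylinder(h = 360, r = 19);
translate([275, 19, 0]) cylinder(h = 360, r = 19);
translate([19, 236, 0]) cylinder(h = 360, r = 19);
translate([275, 236, 0]) cylinder(h = 360, r = 19);


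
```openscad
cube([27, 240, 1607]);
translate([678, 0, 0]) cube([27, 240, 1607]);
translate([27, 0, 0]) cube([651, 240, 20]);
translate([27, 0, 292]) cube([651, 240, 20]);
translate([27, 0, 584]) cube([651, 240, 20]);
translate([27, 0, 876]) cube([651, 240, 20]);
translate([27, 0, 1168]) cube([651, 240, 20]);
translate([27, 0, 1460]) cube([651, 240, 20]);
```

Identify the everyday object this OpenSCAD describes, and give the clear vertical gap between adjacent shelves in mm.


A bookshelf. The clear shelf gap is 272 mm.

Two tall side panels with 6 horizontal boards between them — a bookshelf. The first two shelf undersides are at z = 0 and z = 292; with shelf thickness 20, the clear gap is 292 − 0 − 20 = 272 mm.


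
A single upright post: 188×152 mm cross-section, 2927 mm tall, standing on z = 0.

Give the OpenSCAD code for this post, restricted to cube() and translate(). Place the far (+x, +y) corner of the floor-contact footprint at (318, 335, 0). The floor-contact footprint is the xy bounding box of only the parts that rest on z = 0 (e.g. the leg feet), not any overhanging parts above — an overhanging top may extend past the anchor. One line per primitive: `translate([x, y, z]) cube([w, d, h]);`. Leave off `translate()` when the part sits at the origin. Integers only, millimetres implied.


translate([130, 183, 0]) cube([188, 152, 2927]);


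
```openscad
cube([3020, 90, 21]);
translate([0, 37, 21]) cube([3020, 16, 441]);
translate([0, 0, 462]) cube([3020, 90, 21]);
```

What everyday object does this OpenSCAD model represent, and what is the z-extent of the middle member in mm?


An I-beam. The web height is 441 mm.

Two wide flanges with a thin centred web — an I-beam. Overall 483 mm minus two 21 mm flanges gives a web of 483 − 2·21 = 441 mm.


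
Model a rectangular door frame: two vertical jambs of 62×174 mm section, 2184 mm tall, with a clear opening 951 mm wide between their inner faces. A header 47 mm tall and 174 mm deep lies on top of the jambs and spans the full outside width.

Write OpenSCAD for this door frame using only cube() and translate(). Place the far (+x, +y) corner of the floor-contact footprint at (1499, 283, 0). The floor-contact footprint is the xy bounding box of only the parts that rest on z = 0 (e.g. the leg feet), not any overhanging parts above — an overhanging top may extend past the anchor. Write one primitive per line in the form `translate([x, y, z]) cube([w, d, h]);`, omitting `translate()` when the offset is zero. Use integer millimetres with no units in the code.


translate([424, 109, 0]) cube([62, 174, 2184]);
translate([1437, 109, 0]) cube([62, 174, 2184]);
translate([424, 109, 2184]) cube([1075, 174, 47]);


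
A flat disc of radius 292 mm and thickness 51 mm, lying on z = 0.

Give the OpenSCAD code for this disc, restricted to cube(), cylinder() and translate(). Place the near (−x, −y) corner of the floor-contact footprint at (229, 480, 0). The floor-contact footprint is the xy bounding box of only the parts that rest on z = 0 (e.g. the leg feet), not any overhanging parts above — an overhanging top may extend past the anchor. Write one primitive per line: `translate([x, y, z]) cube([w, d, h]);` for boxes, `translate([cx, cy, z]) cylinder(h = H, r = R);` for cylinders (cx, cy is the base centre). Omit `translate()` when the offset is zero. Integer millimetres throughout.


translate([521, 772, 0]) cylinder(h = 51, r = 292);


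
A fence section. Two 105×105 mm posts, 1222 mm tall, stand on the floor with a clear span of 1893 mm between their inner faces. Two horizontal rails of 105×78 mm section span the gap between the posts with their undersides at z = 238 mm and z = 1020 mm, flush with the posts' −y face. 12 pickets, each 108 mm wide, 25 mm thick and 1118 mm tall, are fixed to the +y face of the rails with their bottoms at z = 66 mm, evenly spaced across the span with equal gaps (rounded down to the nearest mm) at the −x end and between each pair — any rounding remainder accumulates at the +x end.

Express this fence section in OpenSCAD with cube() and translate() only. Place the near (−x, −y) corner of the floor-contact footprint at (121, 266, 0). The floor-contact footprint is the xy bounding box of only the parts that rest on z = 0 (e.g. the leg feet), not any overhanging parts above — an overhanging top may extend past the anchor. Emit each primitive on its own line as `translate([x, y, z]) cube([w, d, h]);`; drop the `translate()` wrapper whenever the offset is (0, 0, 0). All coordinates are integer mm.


translate([121, 266, 0]) cube([105, 105, 1222]);
translate([2119, 266, 0]) cube([105, 105, 1222]);
translate([226, 266, 238]) cube([1893, 105, 78]);
translate([226, 266, 1020]) cube([1893, 105, 78]);
translate([271, 371, 66]) cube([108, 25, 1118]);
translate([424, 371, 66]) cube([108, 25, 1118]);
translate([577, 371, 66]) cube([108, 25, 1118]);
translate([730, 371, 66]) cube([108, 25, 1118]);
translate([883, 371, 66]) cube([108, 25, 1118]);
translate([1036, 371, 66]) cube([108, 25, 1118]);
translate([1189, 371, 66]) cube([108, 25, 1118]);
translate([1342, 371, 66]) cube([108, 25, 1118]);
translate([1495, 371, 66]) cube([108, 25, 1118]);
translate([1648, 371, 66]) cube([108, 25, 1118]);
translate([1801, 371, 66]) cube([108, 25, 1118]);
translate([1954, 371, 66]) cube([108, 25, 1118]);


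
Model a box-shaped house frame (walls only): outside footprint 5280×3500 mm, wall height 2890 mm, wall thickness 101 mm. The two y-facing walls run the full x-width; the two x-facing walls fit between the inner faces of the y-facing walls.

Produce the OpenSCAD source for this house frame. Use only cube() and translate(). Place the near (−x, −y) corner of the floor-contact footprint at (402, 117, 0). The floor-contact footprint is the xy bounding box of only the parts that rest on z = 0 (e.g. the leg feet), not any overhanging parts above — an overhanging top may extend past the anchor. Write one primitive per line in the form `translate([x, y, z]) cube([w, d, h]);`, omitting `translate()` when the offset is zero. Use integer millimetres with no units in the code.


translate([402, 117, 0]) cube([5280, 101, 2890]);
translate([402, 3516, 0]) cube([5280, 101, 2890]);
translate([402, 218, 0]) cube([101, 3298, 2890]);
translate([5581, 218, 0]) cube([101, 3298, 2890]);


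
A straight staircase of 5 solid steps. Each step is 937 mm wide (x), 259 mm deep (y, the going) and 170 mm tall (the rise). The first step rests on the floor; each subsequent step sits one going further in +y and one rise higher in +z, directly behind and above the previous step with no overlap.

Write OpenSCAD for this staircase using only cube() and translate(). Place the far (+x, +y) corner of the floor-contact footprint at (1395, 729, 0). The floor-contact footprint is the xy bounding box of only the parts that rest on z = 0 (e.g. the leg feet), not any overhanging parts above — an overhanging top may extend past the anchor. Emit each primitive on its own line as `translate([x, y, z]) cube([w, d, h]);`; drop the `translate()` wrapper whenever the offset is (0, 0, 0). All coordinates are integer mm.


translate([458, 470, 0]) cube([937, 259, 170]);
translate([458, 729, 170]) cube([937, 259, 170]);
translate([458, 988, 340]) cube([937, 259, 170]);
translate([458, 1247, 510]) cube([937, 259, 170]);
translate([458, 1506, 680]) cube([937, 259, 170]);


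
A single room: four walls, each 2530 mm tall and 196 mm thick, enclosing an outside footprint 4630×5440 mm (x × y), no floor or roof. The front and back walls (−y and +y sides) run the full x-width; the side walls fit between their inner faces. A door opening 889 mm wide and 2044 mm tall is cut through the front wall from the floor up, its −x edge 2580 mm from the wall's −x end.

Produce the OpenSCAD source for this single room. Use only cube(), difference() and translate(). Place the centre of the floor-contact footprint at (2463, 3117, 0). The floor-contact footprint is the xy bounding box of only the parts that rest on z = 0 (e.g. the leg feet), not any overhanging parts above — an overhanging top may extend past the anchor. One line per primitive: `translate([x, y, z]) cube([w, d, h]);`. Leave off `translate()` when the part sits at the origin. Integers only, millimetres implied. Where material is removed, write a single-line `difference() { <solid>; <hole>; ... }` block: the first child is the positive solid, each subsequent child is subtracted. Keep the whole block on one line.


difference() { translate([148, 397, 0]) cube([4630, 196, 2530]); translate([2728, 397, 0]) cube([889, 196, 2044]); }
translate([148, 5641, 0]) cube([4630, 196, 2530]);
translate([148, 593, 0]) cube([196, 5048, 2530]);
translate([4582, 593, 0]) cube([196, 5048, 2530]);


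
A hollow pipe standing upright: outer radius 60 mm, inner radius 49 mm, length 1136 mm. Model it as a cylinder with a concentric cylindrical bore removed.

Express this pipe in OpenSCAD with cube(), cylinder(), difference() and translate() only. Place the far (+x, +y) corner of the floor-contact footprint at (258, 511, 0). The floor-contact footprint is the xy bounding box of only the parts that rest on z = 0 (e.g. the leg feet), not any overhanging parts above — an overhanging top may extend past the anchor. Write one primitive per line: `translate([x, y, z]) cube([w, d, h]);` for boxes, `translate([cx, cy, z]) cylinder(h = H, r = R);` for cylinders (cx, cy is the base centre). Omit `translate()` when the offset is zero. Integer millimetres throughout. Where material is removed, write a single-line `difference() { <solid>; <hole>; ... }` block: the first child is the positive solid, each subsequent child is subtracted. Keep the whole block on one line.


difference() { translate([198, 451, 0]) cylinder(h = 1136, r = 60); translate([198, 451, 0]) cylinder(h = 1136, r = 49); }


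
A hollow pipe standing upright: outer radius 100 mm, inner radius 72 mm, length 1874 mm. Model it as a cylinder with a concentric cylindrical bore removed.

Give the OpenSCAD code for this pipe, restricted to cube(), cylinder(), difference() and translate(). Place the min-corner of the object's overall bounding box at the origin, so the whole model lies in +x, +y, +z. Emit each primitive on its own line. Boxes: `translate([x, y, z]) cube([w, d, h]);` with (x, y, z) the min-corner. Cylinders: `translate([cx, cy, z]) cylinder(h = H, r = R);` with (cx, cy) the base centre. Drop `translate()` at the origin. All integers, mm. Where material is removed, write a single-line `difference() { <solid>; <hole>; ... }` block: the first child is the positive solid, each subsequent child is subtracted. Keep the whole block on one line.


difference() { translate([100, 100, 0]) cylinder(h = 1874, r = 100); translate([100, 100, 0]) cylinder(h = 1874, r = 72); }


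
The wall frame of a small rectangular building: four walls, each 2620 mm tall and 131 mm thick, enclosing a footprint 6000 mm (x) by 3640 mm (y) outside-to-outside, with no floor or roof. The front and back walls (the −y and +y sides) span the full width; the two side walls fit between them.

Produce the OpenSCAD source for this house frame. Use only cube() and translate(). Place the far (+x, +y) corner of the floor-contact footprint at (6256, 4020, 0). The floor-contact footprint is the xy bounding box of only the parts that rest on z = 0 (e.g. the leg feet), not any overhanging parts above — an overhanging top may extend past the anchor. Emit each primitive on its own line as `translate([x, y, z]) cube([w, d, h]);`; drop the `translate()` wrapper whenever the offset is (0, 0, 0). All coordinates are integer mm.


translate([256, 380, 0]) cube([6000, 131, 2620]);
translate([256, 3889, 0]) cube([6000, 131, 2620]);
translate([256, 511, 0]) cube([131, 3378, 2620]);
translate([6125, 511, 0]) cube([131, 3378, 2620]);


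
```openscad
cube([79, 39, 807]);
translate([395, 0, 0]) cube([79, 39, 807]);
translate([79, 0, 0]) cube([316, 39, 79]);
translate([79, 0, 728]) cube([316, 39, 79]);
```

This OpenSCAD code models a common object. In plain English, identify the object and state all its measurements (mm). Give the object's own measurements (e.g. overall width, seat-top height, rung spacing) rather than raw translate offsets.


A rectangular picture frame lying in the x–z plane (depth along y). The opening is 316 mm wide (x) by 649 mm tall (z), surrounded by a border 79 mm wide on all four sides. The frame is 39 mm deep and is made of two full-height vertical stiles with two horizontal rails fitted between them.


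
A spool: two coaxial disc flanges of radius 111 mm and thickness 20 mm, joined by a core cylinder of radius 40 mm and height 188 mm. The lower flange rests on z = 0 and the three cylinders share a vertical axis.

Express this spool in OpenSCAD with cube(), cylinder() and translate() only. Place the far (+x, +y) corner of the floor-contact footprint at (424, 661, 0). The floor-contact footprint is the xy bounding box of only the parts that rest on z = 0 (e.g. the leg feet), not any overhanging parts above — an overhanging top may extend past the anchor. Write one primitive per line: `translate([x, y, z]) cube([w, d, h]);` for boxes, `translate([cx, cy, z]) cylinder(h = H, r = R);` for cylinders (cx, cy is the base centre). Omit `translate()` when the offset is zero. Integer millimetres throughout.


translate([313, 550, 0]) cylinder(h = 20, r = 111);
translate([313, 550, 20]) cylinder(h = 188, r = 40);
translate([313, 550, 208]) cylinder(h = 20, r = 111);


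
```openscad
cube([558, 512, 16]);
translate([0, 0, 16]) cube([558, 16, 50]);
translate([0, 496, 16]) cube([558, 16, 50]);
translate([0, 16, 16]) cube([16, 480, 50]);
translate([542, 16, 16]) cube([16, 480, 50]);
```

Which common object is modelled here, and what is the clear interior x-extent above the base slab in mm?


An open box. The internal width is 526 mm.

A 558×512 base slab with four walls standing on it — an open box. The base is 558 mm wide and the walls are 16 mm thick, so the internal width is 558 − 2 × 16 = 526 mm.


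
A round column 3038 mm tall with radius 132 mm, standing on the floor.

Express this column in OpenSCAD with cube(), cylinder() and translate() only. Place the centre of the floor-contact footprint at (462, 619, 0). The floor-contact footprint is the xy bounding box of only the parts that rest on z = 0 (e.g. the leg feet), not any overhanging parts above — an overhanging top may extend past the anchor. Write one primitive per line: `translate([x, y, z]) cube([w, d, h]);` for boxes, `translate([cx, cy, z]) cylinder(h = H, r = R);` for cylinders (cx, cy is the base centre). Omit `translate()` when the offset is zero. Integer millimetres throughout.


translate([462, 619, 0]) cylinder(h = 3038, r = 132);


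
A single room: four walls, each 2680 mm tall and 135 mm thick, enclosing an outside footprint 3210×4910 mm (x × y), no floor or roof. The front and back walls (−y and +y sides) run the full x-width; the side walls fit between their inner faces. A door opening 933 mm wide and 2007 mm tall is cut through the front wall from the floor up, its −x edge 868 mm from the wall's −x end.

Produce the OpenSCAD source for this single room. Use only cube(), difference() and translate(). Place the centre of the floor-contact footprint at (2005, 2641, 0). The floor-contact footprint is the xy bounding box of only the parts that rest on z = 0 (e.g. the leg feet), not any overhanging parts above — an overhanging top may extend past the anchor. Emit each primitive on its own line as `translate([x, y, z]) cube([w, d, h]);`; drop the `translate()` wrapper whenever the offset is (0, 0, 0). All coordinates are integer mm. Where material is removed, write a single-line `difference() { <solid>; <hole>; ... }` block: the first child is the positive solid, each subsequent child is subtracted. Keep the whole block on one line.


difference() { translate([400, 186, 0]) cube([3210, 135, 2680]); translate([1268, 186, 0]) cube([933, 135, 2007]); }
translate([400, 4961, 0]) cube([3210, 135, 2680]);
translate([400, 321, 0]) cube([135, 4640, 2680]);
translate([3475, 321, 0]) cube([135, 4640, 2680]);


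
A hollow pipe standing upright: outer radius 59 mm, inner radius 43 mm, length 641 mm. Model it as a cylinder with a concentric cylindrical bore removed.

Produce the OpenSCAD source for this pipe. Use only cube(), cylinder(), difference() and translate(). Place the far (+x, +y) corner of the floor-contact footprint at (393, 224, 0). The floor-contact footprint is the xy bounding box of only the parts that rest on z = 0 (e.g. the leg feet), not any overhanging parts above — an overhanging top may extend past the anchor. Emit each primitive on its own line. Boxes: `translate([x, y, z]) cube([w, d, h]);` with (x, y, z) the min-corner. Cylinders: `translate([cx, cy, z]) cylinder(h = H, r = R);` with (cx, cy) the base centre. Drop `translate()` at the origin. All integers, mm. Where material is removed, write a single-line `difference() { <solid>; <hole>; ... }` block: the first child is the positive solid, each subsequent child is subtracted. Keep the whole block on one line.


difference() { translate([334, 165, 0]) cylinder(h = 641, r = 59); translate([334, 165, 0]) cylinder(h = 641, r = 43); }


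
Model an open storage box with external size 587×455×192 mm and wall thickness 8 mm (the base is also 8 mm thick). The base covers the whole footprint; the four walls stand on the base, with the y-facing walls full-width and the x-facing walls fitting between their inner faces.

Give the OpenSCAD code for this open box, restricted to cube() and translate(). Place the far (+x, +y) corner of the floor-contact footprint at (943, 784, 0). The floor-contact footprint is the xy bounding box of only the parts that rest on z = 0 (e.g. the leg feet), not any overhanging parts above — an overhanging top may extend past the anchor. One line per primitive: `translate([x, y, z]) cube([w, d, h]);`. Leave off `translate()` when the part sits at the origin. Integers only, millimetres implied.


translate([356, 329, 0]) cube([587, 455, 8]);
translate([356, 329, 8]) cube([587, 8, 184]);
translate([356, 776, 8]) cube([587, 8, 184]);
translate([356, 337, 8]) cube([8, 439, 184]);
translate([935, 337, 8]) cube([8, 439, 184]);


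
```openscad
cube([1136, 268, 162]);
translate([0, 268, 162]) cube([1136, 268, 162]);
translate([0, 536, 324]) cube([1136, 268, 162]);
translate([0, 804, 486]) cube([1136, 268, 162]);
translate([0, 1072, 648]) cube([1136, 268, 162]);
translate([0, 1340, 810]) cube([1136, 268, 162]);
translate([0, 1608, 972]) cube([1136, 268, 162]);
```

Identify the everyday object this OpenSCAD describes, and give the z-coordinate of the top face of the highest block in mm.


A staircase. The total rise is 1134 mm.

7 identical blocks, each offset up and back from the previous — a staircase. Each step is 162 mm tall and there are 7 of them, so the total rise is 7 × 162 = 1134 mm.


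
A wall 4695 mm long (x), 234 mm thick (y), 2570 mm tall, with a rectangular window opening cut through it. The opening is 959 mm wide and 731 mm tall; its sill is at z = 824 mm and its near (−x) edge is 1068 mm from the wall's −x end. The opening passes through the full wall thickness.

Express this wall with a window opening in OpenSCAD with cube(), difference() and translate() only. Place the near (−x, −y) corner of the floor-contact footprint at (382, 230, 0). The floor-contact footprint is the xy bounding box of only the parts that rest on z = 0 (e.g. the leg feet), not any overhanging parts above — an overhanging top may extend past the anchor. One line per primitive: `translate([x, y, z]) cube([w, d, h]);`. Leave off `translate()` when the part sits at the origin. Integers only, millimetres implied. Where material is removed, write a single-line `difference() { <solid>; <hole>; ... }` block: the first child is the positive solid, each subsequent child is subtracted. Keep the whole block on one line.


difference() { translate([382, 230, 0]) cube([4695, 234, 2570]); translate([1450, 230, 824]) cube([959, 234, 731]); }


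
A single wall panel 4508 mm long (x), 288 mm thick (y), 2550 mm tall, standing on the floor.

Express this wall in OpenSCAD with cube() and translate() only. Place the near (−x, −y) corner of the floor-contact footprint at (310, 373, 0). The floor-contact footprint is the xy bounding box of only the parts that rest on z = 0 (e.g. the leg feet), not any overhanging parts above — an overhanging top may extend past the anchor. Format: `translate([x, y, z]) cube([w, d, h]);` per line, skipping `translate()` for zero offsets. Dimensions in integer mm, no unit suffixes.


translate([310, 373, 0]) cube([4508, 288, 2550]);


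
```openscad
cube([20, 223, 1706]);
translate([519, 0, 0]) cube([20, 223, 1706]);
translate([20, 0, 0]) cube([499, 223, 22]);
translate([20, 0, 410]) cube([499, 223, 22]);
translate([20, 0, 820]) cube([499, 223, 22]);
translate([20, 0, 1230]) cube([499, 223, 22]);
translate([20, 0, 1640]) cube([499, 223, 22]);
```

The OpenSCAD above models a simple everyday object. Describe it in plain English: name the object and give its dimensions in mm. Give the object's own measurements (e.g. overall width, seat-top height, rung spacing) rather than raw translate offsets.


An open bookshelf. Two side panels, each 20 mm thick, 223 mm deep and 1706 mm tall, stand 539 mm apart (outside-to-outside). Between them sit 5 shelves, each 22 mm thick and 223 mm deep, spanning the full gap between the sides. The bottom shelf rests on the floor (its underside at z = 0) and the clear gap between one shelf's top and the next shelf's underside is 388 mm.


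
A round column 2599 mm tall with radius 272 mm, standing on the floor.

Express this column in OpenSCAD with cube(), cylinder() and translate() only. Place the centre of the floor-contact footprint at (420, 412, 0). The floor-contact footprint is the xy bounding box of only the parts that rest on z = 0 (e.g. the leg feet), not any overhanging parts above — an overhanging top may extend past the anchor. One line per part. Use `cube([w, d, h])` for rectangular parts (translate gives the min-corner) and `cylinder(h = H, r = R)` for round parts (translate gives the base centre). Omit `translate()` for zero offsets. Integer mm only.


translate([420, 412, 0]) cylinder(h = 2599, r = 272);


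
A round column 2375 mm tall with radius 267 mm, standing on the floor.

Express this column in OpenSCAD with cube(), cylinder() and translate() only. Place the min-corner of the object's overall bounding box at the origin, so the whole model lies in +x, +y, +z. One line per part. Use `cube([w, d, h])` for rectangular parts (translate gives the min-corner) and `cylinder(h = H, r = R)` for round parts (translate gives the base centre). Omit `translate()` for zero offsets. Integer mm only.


translate([267, 267, 0]) cylinder(h = 2375, r = 267);


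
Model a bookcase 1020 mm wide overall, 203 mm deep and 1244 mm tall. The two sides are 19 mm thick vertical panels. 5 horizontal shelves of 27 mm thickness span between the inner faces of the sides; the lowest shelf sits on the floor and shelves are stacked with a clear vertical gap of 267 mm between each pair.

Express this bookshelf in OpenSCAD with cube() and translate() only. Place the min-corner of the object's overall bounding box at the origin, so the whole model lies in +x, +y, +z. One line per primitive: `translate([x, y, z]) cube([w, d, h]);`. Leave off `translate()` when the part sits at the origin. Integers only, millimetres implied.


cube([19, 203, 1244]);
translate([1001, 0, 0]) cube([19, 203, 1244]);
translate([19, 0, 0]) cube([982, 203, 27]);
translate([19, 0, 294]) cube([982, 203, 27]);
translate([19, 0, 588]) cube([982, 203, 27]);
translate([19, 0, 882]) cube([982, 203, 27]);
translate([19, 0, 1176]) cube([982, 203, 27]);


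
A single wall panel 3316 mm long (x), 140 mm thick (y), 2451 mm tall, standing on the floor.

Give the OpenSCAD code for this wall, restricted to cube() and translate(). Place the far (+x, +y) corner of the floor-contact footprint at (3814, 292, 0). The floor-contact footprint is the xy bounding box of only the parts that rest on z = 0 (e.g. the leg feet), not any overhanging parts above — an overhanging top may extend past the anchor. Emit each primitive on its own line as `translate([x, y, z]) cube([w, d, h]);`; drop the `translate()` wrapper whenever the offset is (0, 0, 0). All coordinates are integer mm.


translate([498, 152, 0]) cube([3316, 140, 2451]);


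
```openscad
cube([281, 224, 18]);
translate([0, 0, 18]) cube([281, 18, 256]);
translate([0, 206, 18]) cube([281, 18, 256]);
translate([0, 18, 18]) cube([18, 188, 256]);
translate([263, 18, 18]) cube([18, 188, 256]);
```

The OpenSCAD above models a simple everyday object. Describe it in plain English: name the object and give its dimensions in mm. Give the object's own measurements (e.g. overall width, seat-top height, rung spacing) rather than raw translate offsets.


An open-topped rectangular box: outside dimensions 281×224×274 mm, with a uniform wall and base thickness of 18 mm. The base is a full 281×224 slab on the floor; four walls sit on top of the base. The front and back walls (the −y and +y sides) span the full width; the two side walls fit between them.


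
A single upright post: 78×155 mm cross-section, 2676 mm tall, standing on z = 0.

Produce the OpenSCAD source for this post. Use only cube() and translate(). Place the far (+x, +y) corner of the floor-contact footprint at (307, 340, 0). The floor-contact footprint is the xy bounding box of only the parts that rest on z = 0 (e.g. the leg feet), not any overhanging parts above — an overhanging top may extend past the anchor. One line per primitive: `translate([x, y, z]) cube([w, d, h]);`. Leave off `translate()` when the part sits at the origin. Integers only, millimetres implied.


translate([229, 185, 0]) cube([78, 155, 2676]);


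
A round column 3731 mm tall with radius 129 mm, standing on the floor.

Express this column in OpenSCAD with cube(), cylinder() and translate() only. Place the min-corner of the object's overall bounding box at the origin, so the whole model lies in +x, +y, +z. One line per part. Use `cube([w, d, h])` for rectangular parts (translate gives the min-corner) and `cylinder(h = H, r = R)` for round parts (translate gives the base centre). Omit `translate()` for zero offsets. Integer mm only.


translate([129, 129, 0]) cylinder(h = 3731, r = 129);


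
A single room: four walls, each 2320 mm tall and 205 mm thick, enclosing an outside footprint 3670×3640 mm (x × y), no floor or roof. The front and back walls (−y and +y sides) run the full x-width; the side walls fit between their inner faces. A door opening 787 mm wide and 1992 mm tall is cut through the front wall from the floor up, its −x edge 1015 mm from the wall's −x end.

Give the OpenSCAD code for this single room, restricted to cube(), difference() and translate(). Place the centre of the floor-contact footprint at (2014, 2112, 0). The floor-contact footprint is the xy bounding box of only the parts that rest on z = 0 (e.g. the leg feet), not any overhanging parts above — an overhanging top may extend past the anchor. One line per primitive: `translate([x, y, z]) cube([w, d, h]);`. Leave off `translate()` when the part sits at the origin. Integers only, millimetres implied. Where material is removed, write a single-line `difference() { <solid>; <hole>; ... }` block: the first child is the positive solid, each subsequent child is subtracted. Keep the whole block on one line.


difference() { translate([179, 292, 0]) cube([3670, 205, 2320]); translate([1194, 292, 0]) cube([787, 205, 1992]); }
translate([179, 3727, 0]) cube([3670, 205, 2320]);
translate([179, 497, 0]) cube([205, 3230, 2320]);
translate([3644, 497, 0]) cube([205, 3230, 2320]);


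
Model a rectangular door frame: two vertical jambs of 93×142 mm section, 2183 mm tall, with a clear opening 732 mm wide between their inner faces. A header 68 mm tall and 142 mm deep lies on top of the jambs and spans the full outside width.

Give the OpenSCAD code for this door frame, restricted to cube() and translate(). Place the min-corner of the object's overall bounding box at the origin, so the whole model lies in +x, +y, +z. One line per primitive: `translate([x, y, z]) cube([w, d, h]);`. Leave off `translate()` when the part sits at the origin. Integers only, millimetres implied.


cube([93, 142, 2183]);
translate([825, 0, 0]) cube([93, 142, 2183]);
translate([0, 0, 2183]) cube([918, 142, 68]);


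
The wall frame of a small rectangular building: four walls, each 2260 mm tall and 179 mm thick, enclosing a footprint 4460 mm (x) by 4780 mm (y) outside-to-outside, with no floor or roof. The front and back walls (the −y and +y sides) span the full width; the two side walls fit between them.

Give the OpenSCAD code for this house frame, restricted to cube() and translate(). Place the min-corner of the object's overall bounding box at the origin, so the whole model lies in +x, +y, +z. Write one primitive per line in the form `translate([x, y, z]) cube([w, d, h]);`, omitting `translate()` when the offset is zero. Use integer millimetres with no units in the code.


cube([4460, 179, 2260]);
translate([0, 4601, 0]) cube([4460, 179, 2260]);
translate([0, 179, 0]) cube([179, 4422, 2260]);
translate([4281, 179, 0]) cube([179, 4422, 2260]);


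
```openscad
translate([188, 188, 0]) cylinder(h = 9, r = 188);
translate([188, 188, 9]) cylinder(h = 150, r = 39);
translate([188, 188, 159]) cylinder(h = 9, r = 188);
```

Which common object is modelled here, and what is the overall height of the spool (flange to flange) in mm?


A spool. The overall height is 168 mm.

Three coaxial cylinders, large–small–large — a spool. Two 9 mm flanges and a 150 mm core give 9 + 150 + 9 = 168 mm.


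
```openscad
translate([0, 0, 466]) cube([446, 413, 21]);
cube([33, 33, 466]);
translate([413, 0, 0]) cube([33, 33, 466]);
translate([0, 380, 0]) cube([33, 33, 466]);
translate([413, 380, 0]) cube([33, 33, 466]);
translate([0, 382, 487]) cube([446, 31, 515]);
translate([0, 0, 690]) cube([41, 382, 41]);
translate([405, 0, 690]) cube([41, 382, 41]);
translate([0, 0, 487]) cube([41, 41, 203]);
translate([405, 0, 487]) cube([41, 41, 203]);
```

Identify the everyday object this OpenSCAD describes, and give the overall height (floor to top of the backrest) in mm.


A chair. The overall height is 1002 mm.

A slab on four corner posts with a tall panel at the back — a chair. The seat slab sits at z = 466 with thickness 21, and the 515 mm backrest starts at the seat top, so the overall height is 466 + 21 + 515 = 1002 mm.


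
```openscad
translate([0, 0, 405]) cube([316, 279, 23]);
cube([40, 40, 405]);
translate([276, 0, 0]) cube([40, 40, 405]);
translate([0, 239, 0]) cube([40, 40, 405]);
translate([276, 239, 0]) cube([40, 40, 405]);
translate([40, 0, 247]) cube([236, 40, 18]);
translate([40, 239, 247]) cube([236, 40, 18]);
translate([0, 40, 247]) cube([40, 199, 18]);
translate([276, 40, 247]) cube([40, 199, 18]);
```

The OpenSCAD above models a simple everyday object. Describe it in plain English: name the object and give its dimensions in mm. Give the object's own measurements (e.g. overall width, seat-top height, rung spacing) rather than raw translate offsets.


A simple wooden stool: a rectangular seat 316 mm (x) by 279 mm (y), 23 mm thick, top face at z = 428 mm, on four square legs, each 40×40 mm in cross-section. The legs rest on z = 0, each flush with a corner of the seat. Four stretchers, 40 mm wide and 18 mm tall, connect adjacent legs with their undersides at z = 247 mm, each running between the inner faces of the legs it joins and aligned with the legs' outer faces on the other axis.


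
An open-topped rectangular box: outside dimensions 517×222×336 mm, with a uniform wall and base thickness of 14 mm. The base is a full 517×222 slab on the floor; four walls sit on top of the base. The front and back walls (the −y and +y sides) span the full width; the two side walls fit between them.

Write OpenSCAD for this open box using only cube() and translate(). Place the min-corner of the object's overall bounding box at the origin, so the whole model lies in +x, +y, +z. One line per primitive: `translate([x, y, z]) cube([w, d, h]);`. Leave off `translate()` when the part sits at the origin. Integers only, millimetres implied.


cube([517, 222, 14]);
translate([0, 0, 14]) cube([517, 14, 322]);
translate([0, 208, 14]) cube([517, 14, 322]);
translate([0, 14, 14]) cube([14, 194, 322]);
translate([503, 14, 14]) cube([14, 194, 322]);
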